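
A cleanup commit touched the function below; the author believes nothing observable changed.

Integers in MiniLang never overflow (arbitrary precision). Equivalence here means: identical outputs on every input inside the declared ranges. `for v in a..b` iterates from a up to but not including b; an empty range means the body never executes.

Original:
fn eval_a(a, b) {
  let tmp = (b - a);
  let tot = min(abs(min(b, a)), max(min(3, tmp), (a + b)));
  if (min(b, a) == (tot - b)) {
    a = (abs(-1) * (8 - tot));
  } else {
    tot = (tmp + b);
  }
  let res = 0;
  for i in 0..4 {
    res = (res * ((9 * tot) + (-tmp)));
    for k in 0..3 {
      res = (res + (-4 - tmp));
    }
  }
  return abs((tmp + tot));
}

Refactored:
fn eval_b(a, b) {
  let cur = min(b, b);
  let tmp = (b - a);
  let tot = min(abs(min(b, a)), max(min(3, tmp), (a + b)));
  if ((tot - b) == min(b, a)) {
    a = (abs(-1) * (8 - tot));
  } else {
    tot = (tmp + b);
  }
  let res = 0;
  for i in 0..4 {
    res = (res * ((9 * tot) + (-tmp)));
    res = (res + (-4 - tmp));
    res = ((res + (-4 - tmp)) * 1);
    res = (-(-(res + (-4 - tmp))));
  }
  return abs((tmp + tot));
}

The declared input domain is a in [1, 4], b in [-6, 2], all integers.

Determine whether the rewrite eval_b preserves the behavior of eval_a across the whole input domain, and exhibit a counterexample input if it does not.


Side by side, the visible changes include: constant usage differs; loop structure differs; statement counts differ; local variable names differ; min/max/abs usage differs; arithmetic usage differs.
As a probe, take a=3, b=-4: eval_a runs tmp=-7, then tot=-1, then (min(b, a) == (tot - b)) is false, then tot=-11, then res=0, then (i=0), then res=0, then (k=0), then res=3, then (k=1), then res=6, then (k=2), then res=9, then (i=1), then res=-828, then (k=0), then res=-825, then (k=1), then res=-822, then (k=2), then res=-819, then (i=2), then res=75348, then (k=0), then res=75351, then (k=1), then res=75354, then (k=2), then res=75357, then (i=3), then res=-6932844, then (k=0), then res=-6932841, then (k=1), then res=-6932838, then (k=2), then res=-6932835, then returns 18; eval_b runs cur=-4, then tmp=-7, then tot=-1, then ((tot - b) == min(b, a)) is false, then tot=-11, then res=0, then (i=0), then res=0, then res=3, then res=6, then res=9, then (i=1), then res=-828, then res=-825, then res=-822, then res=-819, then (i=2), then res=75348, then res=75351, then res=75354, then res=75357, then (i=3), then res=-6932844, then res=-6932841, then res=-6932838, then res=-6932835, then returns 18; both end at 18.
Checked all 36 inputs in the declared domain: the outputs agree on every one.
verdict: equivalent


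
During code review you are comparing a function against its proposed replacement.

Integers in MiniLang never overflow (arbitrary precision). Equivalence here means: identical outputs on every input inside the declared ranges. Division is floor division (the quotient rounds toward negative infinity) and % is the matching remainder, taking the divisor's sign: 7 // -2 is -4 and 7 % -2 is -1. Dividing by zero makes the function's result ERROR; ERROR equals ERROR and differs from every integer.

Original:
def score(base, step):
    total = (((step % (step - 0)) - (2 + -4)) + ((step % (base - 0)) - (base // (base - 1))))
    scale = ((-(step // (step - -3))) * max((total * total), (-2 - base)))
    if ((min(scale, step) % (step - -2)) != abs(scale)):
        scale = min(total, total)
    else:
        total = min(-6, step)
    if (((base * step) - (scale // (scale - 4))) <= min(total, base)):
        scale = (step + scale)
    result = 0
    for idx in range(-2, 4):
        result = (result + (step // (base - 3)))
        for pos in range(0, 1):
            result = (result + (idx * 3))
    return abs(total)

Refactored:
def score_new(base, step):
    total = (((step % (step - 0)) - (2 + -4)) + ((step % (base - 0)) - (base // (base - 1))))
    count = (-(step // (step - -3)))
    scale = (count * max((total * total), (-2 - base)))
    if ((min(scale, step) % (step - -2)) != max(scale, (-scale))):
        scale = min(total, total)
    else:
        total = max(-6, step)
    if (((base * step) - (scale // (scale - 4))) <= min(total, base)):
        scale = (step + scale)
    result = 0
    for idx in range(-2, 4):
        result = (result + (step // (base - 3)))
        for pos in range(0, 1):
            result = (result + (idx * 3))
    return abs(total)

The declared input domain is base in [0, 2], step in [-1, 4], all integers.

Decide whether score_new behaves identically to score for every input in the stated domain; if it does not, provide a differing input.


Input base=2, step=1: 6 from score versus 1 from score_new.
verdict: not equivalent; witness: base=2, step=1


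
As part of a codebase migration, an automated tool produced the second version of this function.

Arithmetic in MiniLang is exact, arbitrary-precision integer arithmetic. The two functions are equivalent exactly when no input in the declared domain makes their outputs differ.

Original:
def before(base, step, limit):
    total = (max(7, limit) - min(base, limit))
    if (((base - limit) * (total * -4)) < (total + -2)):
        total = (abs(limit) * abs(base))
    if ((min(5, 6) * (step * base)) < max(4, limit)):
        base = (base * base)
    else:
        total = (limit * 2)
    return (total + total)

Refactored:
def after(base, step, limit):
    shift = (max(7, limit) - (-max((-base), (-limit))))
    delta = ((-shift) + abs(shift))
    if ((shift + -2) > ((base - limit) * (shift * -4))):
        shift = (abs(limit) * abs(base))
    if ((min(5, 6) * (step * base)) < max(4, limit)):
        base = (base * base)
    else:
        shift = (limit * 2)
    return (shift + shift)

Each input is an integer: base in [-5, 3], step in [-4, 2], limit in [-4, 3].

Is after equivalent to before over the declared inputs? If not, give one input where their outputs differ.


Comparing the listings, the differences include: arithmetic usage differs; and statement counts differ; and min/max/abs usage differs; and comparison usage differs; and local variable names differ.
One worked example (base=0, step=2, limit=2) — before: total := 7 | (((base - limit) * (total * -4)) < (total + -2)): false | ((min(5, 6) * (step * base)) < max(4, limit)): true | base := 0 | result 14; after: shift := 7 | delta := 0 | ((shift + -2) > ((base - limit) * (shift * -4))): false | ((min(5, 6) * (step * base)) < max(4, limit)): true | base := 0 | result 14; agreement on 14.
An exhaustive pass over the 504 declared inputs shows identical outputs.
verdict: equivalent


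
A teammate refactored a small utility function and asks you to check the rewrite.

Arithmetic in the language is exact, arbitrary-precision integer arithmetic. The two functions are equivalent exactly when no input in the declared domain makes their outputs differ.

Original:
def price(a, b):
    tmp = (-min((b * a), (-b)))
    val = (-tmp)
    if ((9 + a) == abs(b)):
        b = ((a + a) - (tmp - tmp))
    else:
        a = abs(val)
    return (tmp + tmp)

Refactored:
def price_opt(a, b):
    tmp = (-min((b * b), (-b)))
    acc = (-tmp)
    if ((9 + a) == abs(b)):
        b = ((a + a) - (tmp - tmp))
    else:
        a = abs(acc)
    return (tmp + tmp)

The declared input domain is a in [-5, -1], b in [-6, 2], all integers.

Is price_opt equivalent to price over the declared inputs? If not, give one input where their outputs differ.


These are not equivalent — on a=-5, b=1 the outputs split (10 vs 2).
price: tmp becomes 5; next val becomes -5; next ((9 + a) == abs(b)) evaluates to false; next a becomes 5; next final value 10
price_opt: tmp becomes 1; next acc becomes -1; next ((9 + a) == abs(b)) evaluates to false; next a becomes 1; next final value 2
verdict: not equivalent; witness: a=-5, b=1


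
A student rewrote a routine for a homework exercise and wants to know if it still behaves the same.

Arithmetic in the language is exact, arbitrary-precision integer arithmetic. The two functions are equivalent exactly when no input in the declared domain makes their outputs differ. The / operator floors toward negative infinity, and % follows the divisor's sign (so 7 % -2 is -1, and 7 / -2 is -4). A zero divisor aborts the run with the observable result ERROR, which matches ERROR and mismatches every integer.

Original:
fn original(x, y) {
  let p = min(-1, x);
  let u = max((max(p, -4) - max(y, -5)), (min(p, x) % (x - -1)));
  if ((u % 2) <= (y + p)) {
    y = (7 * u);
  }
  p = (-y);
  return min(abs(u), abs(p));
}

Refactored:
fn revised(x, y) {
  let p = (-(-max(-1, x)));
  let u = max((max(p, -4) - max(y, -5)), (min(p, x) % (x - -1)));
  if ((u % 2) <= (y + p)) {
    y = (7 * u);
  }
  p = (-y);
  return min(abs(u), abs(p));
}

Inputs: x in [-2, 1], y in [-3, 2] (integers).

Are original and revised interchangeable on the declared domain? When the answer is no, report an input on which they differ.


The rewrite breaks on x=-2, y=-3, where the results are 1 and 2.
original: p becomes -2; next u becomes 1; next ((u % 2) <= (y + p)) evaluates to false; next p becomes 3; next final value 1
revised: p becomes -1; next u becomes 2; next ((u % 2) <= (y + p)) evaluates to false; next p becomes 3; next final value 2
verdict: not equivalent; witness: x=-2, y=-3


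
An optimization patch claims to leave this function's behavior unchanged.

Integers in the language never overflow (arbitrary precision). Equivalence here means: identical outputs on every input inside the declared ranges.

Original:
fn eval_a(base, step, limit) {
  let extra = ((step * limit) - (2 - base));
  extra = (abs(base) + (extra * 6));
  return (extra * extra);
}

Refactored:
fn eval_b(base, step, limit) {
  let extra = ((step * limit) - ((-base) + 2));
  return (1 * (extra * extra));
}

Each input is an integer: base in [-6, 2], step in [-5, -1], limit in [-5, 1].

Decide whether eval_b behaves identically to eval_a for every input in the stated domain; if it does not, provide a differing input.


The rewrite breaks on base=-6, step=-5, limit=-5, where the results are 11664 and 289.
eval_a: extra becomes 17; next extra becomes 108; next final value 11664
eval_b: extra becomes 17; next final value 289
verdict: not equivalent; witness: base=-6, step=-5, limit=-5


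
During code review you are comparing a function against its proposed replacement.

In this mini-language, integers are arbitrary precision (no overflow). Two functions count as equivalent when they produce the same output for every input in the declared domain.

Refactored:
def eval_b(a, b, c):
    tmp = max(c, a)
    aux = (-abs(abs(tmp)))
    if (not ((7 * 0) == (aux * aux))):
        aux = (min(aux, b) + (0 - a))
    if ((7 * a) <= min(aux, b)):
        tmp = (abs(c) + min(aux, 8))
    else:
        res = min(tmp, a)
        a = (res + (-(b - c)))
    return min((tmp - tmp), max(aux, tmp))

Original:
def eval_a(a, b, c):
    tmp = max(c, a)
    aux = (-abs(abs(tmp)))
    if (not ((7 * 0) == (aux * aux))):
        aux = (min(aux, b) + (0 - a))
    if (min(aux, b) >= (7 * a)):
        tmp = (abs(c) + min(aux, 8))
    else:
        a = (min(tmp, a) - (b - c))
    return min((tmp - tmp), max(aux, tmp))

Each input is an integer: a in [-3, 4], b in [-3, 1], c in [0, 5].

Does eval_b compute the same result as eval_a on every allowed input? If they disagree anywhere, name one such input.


Changes here: arithmetic usage differs, and comparison usage differs, and statement counts differ, and local variable names differ; the full 240-point sweep finds no disagreement.
verdict: equivalent


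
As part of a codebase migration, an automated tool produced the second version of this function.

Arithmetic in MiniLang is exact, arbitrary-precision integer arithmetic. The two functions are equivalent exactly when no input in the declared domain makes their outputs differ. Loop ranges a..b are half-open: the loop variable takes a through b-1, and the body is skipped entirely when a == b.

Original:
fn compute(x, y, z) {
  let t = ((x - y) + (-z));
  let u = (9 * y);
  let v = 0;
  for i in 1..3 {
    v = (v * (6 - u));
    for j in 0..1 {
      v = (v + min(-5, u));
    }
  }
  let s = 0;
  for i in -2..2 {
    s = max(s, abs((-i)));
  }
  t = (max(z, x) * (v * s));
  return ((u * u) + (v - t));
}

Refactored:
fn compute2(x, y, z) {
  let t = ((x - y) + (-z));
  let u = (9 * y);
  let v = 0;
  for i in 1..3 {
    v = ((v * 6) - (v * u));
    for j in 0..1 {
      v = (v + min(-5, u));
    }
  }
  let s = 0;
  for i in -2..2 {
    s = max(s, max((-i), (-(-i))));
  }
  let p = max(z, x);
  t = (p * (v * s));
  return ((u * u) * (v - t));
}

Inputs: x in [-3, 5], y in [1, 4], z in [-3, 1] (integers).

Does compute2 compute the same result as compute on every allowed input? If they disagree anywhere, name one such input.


Not equivalent: x=-3, y=1, z=-3 separates them (151 vs 5670).
compute: t=-1, then u=9, then v=0, then (i=1), then v=0, then (j=0), then v=-5, then (i=2), then v=15, then (j=0), then v=10, then s=0, then (i=-2), then s=2, then (i=-1), then s=2, then (i=0), then s=2, then (i=1), then s=2, then t=-60, then returns 151
compute2: t=-1, then u=9, then v=0, then (i=1), then v=0, then (j=0), then v=-5, then (i=2), then v=15, then (j=0), then v=10, then s=0, then (i=-2), then s=2, then (i=-1), then s=2, then (i=0), then s=2, then (i=1), then s=2, then p=-3, then t=-60, then returns 5670
verdict: not equivalent; witness: x=-3, y=1, z=-3


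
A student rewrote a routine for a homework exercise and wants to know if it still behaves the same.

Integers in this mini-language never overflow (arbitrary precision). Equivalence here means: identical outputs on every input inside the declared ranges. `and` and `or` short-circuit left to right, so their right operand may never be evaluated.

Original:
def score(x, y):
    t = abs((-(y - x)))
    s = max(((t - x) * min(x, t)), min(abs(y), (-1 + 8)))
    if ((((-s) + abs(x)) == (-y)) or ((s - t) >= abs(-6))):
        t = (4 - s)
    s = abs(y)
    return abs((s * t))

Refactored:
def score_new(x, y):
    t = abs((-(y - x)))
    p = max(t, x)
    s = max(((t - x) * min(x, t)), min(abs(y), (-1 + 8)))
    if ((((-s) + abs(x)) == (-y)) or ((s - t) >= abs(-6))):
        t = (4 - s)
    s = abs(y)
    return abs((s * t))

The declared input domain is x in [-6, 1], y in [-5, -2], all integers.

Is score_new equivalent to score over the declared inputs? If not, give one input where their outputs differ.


Side by side, the visible changes include: min/max/abs usage differs; also statement counts differ; also local variable names differ.
One worked example (x=-6, y=-3) — score: t becomes 3; next s becomes 3; next ((((-s) + abs(x)) == (-y)) or ((s - t) >= abs(-6))) evaluates to true; next t becomes 1; next s becomes 3; next final value 3; score_new: t becomes 3; next p becomes 3; next s becomes 3; next ((((-s) + abs(x)) == (-y)) or ((s - t) >= abs(-6))) evaluates to true; next t becomes 1; next s becomes 3; next final value 3; agreement on 3.
An exhaustive pass over the 32 declared inputs shows identical outputs.
verdict: equivalent


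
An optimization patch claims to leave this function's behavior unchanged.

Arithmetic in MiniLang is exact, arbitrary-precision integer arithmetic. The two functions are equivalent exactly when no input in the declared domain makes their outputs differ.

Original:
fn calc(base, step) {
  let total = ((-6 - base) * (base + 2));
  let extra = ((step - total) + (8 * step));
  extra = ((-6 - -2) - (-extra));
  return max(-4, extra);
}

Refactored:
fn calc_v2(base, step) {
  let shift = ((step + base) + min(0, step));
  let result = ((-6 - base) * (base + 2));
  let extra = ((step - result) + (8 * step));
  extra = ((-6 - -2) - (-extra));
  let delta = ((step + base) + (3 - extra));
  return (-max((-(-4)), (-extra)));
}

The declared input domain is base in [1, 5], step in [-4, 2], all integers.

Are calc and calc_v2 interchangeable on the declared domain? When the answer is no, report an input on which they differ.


There is a counterexample at base=1, step=-4: -4 on one side, -19 on the other.
calc: total=-21, then extra=-15, then extra=-19, then returns -4
calc_v2: shift=-7, then result=-21, then extra=-15, then extra=-19, then delta=19, then returns -19
verdict: not equivalent; witness: base=1, step=-4


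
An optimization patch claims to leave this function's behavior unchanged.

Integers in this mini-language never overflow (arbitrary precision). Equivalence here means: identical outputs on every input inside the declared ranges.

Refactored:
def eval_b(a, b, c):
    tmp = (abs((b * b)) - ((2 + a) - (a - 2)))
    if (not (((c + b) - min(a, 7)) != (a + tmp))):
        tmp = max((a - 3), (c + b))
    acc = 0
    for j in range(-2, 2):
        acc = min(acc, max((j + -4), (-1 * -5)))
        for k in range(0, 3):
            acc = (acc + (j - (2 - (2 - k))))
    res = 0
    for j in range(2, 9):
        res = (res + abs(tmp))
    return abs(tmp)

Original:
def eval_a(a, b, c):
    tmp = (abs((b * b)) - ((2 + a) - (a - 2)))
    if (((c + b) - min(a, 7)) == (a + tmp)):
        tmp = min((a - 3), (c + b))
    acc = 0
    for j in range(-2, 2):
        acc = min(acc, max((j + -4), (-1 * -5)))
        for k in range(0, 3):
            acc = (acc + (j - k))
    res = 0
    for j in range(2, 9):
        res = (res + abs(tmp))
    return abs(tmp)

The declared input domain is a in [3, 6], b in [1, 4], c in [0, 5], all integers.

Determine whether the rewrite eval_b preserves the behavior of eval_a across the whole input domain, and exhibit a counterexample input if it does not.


Take a=3, b=1, c=2.
eval_a: tmp=-3, then (((c + b) - min(a, 7)) == (a + tmp)) is true, then tmp=0, then acc=0, then (j=-2), then acc=0, then (k=0), then acc=-2, then (k=1), then acc=-5, then (k=2), then acc=-9, then (j=-1), then acc=-9, then (k=0), then acc=-10, then (k=1), then acc=-12, then (k=2), then acc=-15, then (j=0), then acc=-15, then (k=0), then acc=-15, then (k=1), then acc=-16, then (k=2), then acc=-18, then (j=1), then acc=-18, then (k=0), then acc=-17, then (k=1), then acc=-17, then (k=2), then acc=-18, then res=0, then (j=2), then res=0, then (j=3), then res=0, then (j=4), then res=0, then (j=5), then res=0, then (j=6), then res=0, then (j=7), then res=0, then (j=8), then res=0, then returns 0
eval_b: tmp=-3, then (not (((c + b) - min(a, 7)) != (a + tmp))) is true, then tmp=3, then acc=0, then (j=-2), then acc=0, then (k=0), then acc=-2, then (k=1), then acc=-5, then (k=2), then acc=-9, then (j=-1), then acc=-9, then (k=0), then acc=-10, then (k=1), then acc=-12, then (k=2), then acc=-15, then (j=0), then acc=-15, then (k=0), then acc=-15, then (k=1), then acc=-16, then (k=2), then acc=-18, then (j=1), then acc=-18, then (k=0), then acc=-17, then (k=1), then acc=-17, then (k=2), then acc=-18, then res=0, then (j=2), then res=3, then (j=3), then res=6, then (j=4), then res=9, then (j=5), then res=12, then (j=6), then res=15, then (j=7), then res=18, then (j=8), then res=21, then returns 3
0 vs 3 — the two versions disagree here.
verdict: not equivalent; witness: a=3, b=1, c=2


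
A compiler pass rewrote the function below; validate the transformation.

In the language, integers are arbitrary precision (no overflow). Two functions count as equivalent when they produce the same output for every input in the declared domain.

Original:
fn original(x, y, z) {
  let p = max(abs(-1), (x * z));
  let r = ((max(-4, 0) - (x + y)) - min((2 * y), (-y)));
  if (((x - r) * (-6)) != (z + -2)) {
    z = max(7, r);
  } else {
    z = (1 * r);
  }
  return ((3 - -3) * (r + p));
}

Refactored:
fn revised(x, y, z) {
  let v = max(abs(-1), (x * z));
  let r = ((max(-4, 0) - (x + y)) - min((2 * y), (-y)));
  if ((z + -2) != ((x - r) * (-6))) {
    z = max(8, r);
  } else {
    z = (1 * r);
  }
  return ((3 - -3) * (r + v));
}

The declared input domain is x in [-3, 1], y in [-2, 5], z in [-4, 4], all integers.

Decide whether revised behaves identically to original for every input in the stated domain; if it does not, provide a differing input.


Equivalent. The one real change (`7` became `8`) has no effect anywhere in the declared ranges.
Checked all 360 inputs in the declared domain: the outputs agree on every one.
Spot check at x=-3, y=0, z=-4 — original: p := 12 | r := 3 | (((x - r) * (-6)) != (z + -2)): true | z := 7 | result 90. revised: v := 12 | r := 3 | ((z + -2) != ((x - r) * (-6))): true | z := 8 | result 90. Both give 90.
verdict: equivalent


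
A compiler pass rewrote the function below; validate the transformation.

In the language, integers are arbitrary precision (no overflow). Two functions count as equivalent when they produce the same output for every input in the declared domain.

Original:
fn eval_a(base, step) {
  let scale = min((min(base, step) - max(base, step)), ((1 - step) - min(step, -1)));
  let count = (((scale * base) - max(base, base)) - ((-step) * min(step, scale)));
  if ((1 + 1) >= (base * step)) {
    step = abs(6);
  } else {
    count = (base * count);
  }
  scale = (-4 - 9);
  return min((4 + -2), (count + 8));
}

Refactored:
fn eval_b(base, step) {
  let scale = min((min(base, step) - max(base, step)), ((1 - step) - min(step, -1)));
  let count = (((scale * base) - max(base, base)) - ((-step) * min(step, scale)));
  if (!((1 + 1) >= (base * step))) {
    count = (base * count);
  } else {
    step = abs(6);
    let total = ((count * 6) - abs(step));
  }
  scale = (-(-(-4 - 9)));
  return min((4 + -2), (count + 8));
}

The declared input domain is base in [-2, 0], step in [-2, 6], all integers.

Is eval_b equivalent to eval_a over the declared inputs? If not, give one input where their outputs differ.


Reading the diff, among the changes: min/max/abs usage differs, plus boolean connective usage differs, plus statement counts differ, plus arithmetic usage differs, plus local variable names differ, plus constant usage differs.
Tracing base=-2, step=6: eval_a: scale = -8; count = -30; ((1 + 1) >= (base * step)) -> true; step = 6; scale = -13; return -22 | eval_b: scale = -8; count = -30; (!((1 + 1) >= (base * step))) -> false; step = 6; total = -186; scale = -13; return -22 — matching result -22.
Sweeping the whole domain (27 inputs) finds no disagreement.
verdict: equivalent


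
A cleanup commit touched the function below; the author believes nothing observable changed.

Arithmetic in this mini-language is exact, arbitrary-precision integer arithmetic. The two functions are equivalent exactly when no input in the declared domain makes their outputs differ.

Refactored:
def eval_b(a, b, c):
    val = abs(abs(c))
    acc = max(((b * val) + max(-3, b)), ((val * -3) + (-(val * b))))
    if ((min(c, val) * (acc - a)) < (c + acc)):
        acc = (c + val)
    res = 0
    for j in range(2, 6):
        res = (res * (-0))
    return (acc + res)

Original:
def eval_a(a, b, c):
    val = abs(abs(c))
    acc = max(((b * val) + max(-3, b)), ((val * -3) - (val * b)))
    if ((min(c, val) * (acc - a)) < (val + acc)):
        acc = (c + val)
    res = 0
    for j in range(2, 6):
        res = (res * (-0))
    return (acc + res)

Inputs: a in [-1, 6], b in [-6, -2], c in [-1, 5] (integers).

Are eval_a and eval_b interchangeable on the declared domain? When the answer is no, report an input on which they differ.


Try a=1, b=-4, c=-1.
eval_a: val = 1; acc = 1; ((min(c, val) * (acc - a)) < (val + acc)) -> true; acc = 0; res = 0; [j=2]; res = 0; [j=3]; res = 0; [j=4]; res = 0; [j=5]; res = 0; return 0
eval_b: val = 1; acc = 1; ((min(c, val) * (acc - a)) < (c + acc)) -> false; res = 0; [j=2]; res = 0; [j=3]; res = 0; [j=4]; res = 0; [j=5]; res = 0; return 1
0 against 1: the behavior changed.
verdict: not equivalent; witness: a=1, b=-4, c=-1


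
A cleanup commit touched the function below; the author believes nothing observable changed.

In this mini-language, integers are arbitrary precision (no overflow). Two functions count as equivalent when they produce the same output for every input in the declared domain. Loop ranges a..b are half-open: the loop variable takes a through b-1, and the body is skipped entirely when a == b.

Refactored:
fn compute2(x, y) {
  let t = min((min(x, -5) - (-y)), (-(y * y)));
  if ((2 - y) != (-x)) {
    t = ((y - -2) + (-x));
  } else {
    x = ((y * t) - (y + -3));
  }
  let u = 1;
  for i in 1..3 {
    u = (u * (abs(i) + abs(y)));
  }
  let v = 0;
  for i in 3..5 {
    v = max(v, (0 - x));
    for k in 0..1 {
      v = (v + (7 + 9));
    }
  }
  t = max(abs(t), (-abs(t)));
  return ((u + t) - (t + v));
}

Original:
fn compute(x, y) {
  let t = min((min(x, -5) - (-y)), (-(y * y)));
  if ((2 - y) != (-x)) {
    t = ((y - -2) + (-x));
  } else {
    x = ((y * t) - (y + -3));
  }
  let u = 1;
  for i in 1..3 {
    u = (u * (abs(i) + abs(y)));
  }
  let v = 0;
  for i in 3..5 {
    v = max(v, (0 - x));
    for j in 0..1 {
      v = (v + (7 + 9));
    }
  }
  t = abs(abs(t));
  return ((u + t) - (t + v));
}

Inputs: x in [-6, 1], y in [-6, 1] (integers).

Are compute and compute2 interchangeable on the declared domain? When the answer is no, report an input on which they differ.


Reading the diff, among the changes: local variable names differ, min/max/abs usage differs.
Tracing x=-1, y=-5: compute: t = -25; ((2 - y) != (-x)) -> true; t = -2; u = 1; [i=1]; u = 6; [i=2]; u = 42; v = 0; [i=3]; v = 1; [j=0]; v = 17; [i=4]; v = 17; [j=0]; v = 33; t = 2; return 9 | compute2: t = -25; ((2 - y) != (-x)) -> true; t = -2; u = 1; [i=1]; u = 6; [i=2]; u = 42; v = 0; [i=3]; v = 1; [k=0]; v = 17; [i=4]; v = 17; [k=0]; v = 33; t = 2; return 9 — matching result 9.
Every one of the 64 inputs gives matching results.
verdict: equivalent


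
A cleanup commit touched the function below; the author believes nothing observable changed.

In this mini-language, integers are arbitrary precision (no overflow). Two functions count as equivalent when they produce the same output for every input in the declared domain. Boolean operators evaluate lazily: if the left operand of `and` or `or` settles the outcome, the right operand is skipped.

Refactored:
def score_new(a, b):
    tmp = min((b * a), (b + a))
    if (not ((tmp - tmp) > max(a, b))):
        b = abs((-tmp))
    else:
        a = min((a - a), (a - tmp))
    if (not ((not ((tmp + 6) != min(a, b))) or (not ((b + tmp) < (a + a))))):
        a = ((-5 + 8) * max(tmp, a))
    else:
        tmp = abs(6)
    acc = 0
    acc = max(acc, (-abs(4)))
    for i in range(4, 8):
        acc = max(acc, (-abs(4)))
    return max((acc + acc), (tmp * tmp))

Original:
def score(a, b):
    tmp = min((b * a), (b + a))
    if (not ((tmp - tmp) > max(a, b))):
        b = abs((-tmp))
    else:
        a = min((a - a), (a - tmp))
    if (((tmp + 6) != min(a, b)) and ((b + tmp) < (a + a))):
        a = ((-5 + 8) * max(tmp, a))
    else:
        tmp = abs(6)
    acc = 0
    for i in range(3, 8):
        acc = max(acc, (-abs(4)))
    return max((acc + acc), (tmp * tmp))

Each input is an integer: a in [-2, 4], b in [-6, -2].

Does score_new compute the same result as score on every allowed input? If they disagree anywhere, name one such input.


Changes here: loop structure differs, and constant usage differs, and min/max/abs usage differs, and boolean connective usage differs, and statement counts differ; the full 35-point sweep finds no disagreement.
verdict: equivalent


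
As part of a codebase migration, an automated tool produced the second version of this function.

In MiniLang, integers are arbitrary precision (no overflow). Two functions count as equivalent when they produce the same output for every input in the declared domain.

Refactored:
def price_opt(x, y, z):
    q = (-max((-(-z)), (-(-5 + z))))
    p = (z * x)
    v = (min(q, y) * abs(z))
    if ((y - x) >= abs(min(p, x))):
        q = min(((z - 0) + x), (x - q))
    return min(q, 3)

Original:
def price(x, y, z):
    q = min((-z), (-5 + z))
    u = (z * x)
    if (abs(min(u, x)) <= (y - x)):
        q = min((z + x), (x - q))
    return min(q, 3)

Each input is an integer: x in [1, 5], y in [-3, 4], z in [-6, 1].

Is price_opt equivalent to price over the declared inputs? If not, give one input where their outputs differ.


Behavior is preserved: although arithmetic usage differs; also min/max/abs usage differs; also statement counts differ; also constant usage differs; also comparison usage differs; also local variable names differ, the outputs never diverge.
As a probe, take x=5, y=3, z=0: price runs q becomes -5; next u becomes 0; next (abs(min(u, x)) <= (y - x)) evaluates to false; next final value -5; price_opt runs q becomes -5; next p becomes 0; next v becomes 0; next ((y - x) >= abs(min(p, x))) evaluates to false; next final value -5; both end at -5.
Checked all 320 inputs in the declared domain: the outputs agree on every one.
verdict: equivalent


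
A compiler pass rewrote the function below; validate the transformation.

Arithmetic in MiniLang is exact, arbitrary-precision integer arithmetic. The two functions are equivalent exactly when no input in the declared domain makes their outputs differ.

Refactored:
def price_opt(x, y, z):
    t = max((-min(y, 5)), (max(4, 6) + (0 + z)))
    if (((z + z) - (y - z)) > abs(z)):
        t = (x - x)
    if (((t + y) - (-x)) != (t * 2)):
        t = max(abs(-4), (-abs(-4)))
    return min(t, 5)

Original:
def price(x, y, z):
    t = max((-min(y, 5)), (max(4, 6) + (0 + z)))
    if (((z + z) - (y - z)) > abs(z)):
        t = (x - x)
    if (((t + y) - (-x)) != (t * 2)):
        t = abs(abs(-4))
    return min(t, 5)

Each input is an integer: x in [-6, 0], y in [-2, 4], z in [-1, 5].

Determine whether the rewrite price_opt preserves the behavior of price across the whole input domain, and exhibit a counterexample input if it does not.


Reading the diff, among the changes: constant usage differs, min/max/abs usage differs.
Tracing x=0, y=-1, z=1: price: t becomes 7; next (((z + z) - (y - z)) > abs(z)) evaluates to true; next t becomes 0; next (((t + y) - (-x)) != (t * 2)) evaluates to true; next t becomes 4; next final value 4 | price_opt: t becomes 7; next (((z + z) - (y - z)) > abs(z)) evaluates to true; next t becomes 0; next (((t + y) - (-x)) != (t * 2)) evaluates to true; next t becomes 4; next final value 4 — matching result 4.
Across all 343 domain points the two functions coincide.
verdict: equivalent


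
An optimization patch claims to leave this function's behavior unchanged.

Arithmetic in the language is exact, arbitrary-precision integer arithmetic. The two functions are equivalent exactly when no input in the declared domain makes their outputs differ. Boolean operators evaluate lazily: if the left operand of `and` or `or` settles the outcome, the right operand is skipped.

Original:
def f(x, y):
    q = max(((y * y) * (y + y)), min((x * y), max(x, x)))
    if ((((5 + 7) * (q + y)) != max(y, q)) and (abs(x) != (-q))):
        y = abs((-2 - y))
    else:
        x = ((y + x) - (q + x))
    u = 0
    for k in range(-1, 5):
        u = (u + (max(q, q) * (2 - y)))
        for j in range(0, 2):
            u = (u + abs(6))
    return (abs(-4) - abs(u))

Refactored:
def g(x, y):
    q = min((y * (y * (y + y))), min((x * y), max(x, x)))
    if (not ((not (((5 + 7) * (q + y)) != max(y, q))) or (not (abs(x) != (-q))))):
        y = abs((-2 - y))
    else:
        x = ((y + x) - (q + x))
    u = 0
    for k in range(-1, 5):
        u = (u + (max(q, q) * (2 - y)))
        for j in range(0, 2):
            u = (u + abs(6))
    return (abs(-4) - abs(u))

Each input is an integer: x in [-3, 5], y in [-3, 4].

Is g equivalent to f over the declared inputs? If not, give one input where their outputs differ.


Evaluate both at x=-3, y=-3.
f: q=-3, then ((((5 + 7) * (q + y)) != max(y, q)) and (abs(x) != (-q))) is false, then x=0, then u=0, then (k=-1), then u=-15, then (j=0), then u=-9, then (j=1), then u=-3, then (k=0), then u=-18, then (j=0), then u=-12, then (j=1), then u=-6, then (k=1), then u=-21, then (j=0), then u=-15, then (j=1), then u=-9, then (k=2), then u=-24, then (j=0), then u=-18, then (j=1), then u=-12, then (k=3), then u=-27, then (j=0), then u=-21, then (j=1), then u=-15, then (k=4), then u=-30, then (j=0), then u=-24, then (j=1), then u=-18, then returns -14
g: q=-54, then (not ((not (((5 + 7) * (q + y)) != max(y, q))) or (not (abs(x) != (-q))))) is true, then y=1, then u=0, then (k=-1), then u=-54, then (j=0), then u=-48, then (j=1), then u=-42, then (k=0), then u=-96, then (j=0), then u=-90, then (j=1), then u=-84, then (k=1), then u=-138, then (j=0), then u=-132, then (j=1), then u=-126, then (k=2), then u=-180, then (j=0), then u=-174, then (j=1), then u=-168, then (k=3), then u=-222, then (j=0), then u=-216, then (j=1), then u=-210, then (k=4), then u=-264, then (j=0), then u=-258, then (j=1), then u=-252, then returns -248
-14 and -248 differ, so these are not the same function on this domain.
verdict: not equivalent; witness: x=-3, y=-3


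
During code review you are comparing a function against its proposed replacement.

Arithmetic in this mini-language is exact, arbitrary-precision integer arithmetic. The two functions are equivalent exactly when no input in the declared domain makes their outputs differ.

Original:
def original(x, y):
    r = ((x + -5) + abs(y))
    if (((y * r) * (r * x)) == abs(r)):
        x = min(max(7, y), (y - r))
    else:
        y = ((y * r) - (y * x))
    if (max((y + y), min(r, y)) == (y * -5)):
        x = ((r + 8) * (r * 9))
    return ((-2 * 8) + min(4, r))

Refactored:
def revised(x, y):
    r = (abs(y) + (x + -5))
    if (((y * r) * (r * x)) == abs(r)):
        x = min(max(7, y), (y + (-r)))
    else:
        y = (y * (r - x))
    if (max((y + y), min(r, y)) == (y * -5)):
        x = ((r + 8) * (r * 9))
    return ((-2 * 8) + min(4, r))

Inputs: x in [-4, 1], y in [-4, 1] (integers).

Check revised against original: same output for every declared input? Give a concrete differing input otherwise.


This is a faithful refactor — arithmetic usage differs, but the computed results match everywhere.
One worked example (x=-1, y=-2) — original: r := -4 | (((y * r) * (r * x)) == abs(r)): false | y := 6 | (max((y + y), min(r, y)) == (y * -5)): false | result -20; revised: r := -4 | (((y * r) * (r * x)) == abs(r)): false | y := 6 | (max((y + y), min(r, y)) == (y * -5)): false | result -20; agreement on -20.
An exhaustive pass over the 36 declared inputs shows identical outputs.
verdict: equivalent


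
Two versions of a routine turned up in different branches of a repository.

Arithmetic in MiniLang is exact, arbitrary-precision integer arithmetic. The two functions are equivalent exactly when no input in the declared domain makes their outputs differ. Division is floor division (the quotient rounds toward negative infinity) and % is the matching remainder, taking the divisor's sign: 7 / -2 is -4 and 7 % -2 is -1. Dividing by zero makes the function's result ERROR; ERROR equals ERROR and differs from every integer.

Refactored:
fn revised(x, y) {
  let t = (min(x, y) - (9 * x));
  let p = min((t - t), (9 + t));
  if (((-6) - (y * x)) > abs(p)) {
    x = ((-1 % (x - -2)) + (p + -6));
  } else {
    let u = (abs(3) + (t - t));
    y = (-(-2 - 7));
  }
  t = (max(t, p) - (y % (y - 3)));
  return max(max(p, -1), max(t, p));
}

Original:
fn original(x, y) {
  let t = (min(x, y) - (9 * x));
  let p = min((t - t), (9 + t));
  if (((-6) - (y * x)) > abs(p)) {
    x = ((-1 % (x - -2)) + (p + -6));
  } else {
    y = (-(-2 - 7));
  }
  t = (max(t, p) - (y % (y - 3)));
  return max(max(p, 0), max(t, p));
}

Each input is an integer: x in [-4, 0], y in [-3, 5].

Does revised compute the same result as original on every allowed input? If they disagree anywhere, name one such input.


Equivalent. The edit looks behavioral (`0` became `-1`), but over these ranges it never changes the outcome.
Every one of the 45 inputs gives matching results.
Tracing x=0, y=0: original: t := 0 | p := 0 | (((-6) - (y * x)) > abs(p)): false | y := 9 | t := -3 | result 0 | revised: t := 0 | p := 0 | (((-6) - (y * x)) > abs(p)): false | u := 3 | y := 9 | t := -3 | result 0 — matching result 0.
verdict: equivalent


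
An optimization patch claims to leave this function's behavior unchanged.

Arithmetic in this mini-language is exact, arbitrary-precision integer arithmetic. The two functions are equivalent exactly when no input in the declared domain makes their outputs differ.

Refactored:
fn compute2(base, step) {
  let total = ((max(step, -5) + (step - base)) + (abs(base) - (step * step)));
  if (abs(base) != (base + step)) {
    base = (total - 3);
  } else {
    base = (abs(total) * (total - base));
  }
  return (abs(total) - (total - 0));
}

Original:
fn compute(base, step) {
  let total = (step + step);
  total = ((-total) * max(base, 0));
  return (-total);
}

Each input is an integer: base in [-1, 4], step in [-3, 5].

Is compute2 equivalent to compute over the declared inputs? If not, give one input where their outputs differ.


These are not equivalent — on base=-1, step=-3 the outputs split (0 vs 26).
compute: total := -6 | total := 0 | result 0
compute2: total := -13 | (abs(base) != (base + step)): true | base := -16 | result 26
verdict: not equivalent; witness: base=-1, step=-3


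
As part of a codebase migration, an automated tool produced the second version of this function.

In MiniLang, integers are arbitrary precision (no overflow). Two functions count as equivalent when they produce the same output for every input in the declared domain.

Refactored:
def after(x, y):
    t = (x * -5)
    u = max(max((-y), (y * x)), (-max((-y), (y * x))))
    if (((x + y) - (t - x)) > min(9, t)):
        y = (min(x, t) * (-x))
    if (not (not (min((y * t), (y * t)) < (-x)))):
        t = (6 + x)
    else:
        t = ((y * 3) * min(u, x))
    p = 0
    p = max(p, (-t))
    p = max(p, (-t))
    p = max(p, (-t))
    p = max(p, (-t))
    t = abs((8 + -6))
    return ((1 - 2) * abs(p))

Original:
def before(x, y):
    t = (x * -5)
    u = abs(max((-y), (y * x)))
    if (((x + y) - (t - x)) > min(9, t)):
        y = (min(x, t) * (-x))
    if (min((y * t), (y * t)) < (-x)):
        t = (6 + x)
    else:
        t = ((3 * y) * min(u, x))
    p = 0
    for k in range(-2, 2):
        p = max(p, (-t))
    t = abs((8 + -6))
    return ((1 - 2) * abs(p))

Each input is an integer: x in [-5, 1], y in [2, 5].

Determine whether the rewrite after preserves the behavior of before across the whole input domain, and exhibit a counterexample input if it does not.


Comparing the listings, the differences include: loop structure differs, statement counts differ, arithmetic usage differs, min/max/abs usage differs, boolean connective usage differs, local variable names differ.
One worked example (x=-5, y=3) — before: t=25, then u=3, then (((x + y) - (t - x)) > min(9, t)) is false, then (min((y * t), (y * t)) < (-x)) is false, then t=-45, then p=0, then (k=-2), then p=45, then (k=-1), then p=45, then (k=0), then p=45, then (k=1), then p=45, then t=2, then returns -45; after: t=25, then u=3, then (((x + y) - (t - x)) > min(9, t)) is false, then (not (not (min((y * t), (y * t)) < (-x)))) is false, then t=-45, then p=0, then p=45, then p=45, then p=45, then p=45, then t=2, then returns -45; agreement on -45.
Checked all 28 inputs in the declared domain: the outputs agree on every one.
verdict: equivalent


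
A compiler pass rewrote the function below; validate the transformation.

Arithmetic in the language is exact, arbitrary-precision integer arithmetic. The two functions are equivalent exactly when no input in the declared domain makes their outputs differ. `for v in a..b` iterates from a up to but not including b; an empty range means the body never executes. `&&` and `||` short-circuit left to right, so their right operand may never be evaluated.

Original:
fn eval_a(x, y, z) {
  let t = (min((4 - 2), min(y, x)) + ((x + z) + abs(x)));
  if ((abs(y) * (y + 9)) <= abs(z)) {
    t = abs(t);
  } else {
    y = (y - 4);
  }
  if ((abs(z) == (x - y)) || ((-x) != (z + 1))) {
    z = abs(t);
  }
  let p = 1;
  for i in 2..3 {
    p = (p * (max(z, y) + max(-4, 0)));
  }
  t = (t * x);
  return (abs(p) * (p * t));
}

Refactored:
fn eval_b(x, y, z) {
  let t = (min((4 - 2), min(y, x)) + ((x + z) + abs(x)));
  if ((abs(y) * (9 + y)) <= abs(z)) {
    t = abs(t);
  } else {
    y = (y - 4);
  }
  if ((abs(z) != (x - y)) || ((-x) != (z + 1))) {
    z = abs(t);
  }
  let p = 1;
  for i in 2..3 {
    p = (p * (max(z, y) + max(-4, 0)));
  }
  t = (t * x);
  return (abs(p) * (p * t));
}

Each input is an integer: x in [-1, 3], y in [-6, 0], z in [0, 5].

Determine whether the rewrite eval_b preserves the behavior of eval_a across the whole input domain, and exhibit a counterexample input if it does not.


Take x=-1, y=-6, z=0.
eval_a: t := -6 | ((abs(y) * (y + 9)) <= abs(z)): false | y := -10 | ((abs(z) == (x - y)) || ((-x) != (z + 1))): false | p := 1 | iter i=2: | p := 0 | t := 6 | result 0
eval_b: t := -6 | ((abs(y) * (9 + y)) <= abs(z)): false | y := -10 | ((abs(z) != (x - y)) || ((-x) != (z + 1))): true | z := 6 | p := 1 | iter i=2: | p := 6 | t := 6 | result 216
0 != 216, so the rewrite changes behavior.
verdict: not equivalent; witness: x=-1, y=-6, z=0
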